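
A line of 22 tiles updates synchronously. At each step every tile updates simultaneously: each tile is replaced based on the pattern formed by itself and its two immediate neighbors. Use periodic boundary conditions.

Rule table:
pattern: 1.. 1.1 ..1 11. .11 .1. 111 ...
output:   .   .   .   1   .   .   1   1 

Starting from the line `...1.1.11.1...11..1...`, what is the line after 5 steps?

11......1...1..1....11
11.1111...1......11..1
11..111.1...1111..1...
.1...11...1..111....1.
...1..1.1.....11.11...

...1..1.1.....11.11...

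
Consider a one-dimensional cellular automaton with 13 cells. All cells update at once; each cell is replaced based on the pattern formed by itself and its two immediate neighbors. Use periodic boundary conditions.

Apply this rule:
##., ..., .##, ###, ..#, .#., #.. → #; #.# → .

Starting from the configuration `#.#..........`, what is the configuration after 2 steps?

#.###########
#.###########

#.###########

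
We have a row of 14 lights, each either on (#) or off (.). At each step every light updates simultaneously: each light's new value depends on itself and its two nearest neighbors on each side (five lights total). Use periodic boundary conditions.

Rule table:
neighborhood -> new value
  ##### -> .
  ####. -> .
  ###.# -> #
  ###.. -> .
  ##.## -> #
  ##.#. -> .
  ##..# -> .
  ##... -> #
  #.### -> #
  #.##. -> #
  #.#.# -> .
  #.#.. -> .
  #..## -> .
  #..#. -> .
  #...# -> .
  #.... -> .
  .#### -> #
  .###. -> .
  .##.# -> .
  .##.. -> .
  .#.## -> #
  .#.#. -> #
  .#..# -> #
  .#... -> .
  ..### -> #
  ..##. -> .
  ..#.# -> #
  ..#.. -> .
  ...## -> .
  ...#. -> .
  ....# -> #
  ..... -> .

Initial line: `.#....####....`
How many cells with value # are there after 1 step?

5

....#.##..#..#
count of #: 5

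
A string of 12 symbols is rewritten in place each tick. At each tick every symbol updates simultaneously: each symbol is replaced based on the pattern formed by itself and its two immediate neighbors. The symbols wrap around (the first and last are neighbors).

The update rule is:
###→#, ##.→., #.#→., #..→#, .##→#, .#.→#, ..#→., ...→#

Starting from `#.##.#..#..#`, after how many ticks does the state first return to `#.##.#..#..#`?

2

..#..##.##.#
#.##.#..#..#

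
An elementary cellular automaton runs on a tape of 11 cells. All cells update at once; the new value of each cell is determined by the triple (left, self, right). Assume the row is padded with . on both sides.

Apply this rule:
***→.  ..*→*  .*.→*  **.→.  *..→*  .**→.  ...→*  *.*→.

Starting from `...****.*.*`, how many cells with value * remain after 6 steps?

***.....*.*
...******.*
***.......*
...********
***........
...********
count of *: 8

8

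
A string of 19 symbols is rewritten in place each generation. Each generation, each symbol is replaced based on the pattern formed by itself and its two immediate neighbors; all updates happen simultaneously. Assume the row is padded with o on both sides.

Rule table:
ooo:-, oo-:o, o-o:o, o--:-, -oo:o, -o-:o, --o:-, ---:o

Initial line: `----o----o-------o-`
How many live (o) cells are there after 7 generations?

15

-oo-o-oo-o-ooooo-oo
oooooooooooo---ooo-
-----------o-o-o-oo
-ooooooooo-ooooooo-
oo-------ooo-----oo
-o-ooooo-o-o-ooo-o-
oooo---ooooooo-oooo
count of o: 15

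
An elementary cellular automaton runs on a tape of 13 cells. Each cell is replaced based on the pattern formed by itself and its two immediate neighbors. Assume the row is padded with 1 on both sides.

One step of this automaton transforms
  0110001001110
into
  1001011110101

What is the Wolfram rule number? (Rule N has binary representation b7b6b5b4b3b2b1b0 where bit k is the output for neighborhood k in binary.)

position 10: 111 → 1  (bit 7 = 1)
position 2: 110 → 0  (bit 6 = 0)
position 0: 101 → 1  (bit 5 = 1)
position 3: 100 → 1  (bit 4 = 1)
position 1: 011 → 0  (bit 3 = 0)
position 6: 010 → 1  (bit 2 = 1)
position 5: 001 → 1  (bit 1 = 1)
position 4: 000 → 0  (bit 0 = 0)
bits b7..b0 = 10110110 = 182

182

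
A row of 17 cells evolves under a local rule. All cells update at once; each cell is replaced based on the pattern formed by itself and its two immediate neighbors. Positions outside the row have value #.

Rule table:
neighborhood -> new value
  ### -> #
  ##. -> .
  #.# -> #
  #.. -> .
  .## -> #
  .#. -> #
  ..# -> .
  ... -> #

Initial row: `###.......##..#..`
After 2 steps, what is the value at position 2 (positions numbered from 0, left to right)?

.

##..#####.#...#..
#...####.##.#.#..
position 2 holds .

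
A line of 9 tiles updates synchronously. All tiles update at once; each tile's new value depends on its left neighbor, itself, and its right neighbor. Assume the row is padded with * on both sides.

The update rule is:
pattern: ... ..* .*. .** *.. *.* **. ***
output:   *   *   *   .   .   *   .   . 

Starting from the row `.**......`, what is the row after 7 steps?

*..*...**

*...*****
..**.....
.*...****
**.**....
..*...***
.**.**...
*..*...**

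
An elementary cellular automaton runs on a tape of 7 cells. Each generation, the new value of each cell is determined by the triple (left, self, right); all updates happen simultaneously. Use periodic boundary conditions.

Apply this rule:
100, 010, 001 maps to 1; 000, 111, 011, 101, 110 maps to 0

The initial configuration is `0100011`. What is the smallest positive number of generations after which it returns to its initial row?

7

0110100
1000110
1101000
0001101
1010001
0011010
0100011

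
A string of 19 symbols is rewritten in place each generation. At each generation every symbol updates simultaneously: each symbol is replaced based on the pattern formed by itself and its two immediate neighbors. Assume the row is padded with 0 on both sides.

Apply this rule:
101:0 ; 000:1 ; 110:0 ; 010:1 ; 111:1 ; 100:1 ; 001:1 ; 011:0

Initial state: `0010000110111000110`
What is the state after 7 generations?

generation 1: 1111111000010111001
generation 2: 0111110111110010111
generation 3: 1011100011101110010
generation 4: 1001011101000101111
generation 5: 1111001001111100110
generation 6: 0110111110111011001
generation 7: 1000011100010000111

1000011100010000111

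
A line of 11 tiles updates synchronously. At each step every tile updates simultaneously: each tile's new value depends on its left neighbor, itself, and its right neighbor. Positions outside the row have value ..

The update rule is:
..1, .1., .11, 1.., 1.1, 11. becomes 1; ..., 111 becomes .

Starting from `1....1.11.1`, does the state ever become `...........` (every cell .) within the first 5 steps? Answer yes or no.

no

11..1111111
11111.....1
1...11...11
11.1111.111
1111..111.1
step 5 is 1111..111.1, still not uniform .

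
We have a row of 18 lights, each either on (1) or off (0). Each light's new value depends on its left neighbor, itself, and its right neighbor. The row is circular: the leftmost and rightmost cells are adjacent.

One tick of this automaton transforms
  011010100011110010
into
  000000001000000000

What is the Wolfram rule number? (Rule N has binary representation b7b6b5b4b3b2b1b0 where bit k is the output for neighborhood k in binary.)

1

position 11: 111 → 0  (bit 7 = 0)
position 2: 110 → 0  (bit 6 = 0)
position 3: 101 → 0  (bit 5 = 0)
position 7: 100 → 0  (bit 4 = 0)
position 1: 011 → 0  (bit 3 = 0)
position 4: 010 → 0  (bit 2 = 0)
position 0: 001 → 0  (bit 1 = 0)
position 8: 000 → 1  (bit 0 = 1)
bits b7..b0 = 00000001 = 1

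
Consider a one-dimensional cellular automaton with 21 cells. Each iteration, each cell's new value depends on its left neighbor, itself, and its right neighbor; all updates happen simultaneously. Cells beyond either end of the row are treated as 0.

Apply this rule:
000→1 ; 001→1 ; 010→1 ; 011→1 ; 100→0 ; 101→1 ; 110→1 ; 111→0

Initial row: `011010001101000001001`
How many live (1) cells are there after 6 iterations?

iteration 1: 111110111111011111011
iteration 2: 100011100001110001111
iteration 3: 101110101111010111001
iteration 4: 111011111001111101011
iteration 5: 101110001011000111111
iteration 6: 111010111111011100001
count of 1: 14

14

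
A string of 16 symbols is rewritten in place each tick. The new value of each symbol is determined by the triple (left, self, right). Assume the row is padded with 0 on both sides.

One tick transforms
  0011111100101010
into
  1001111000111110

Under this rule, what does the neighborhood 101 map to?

1

At position 11 the neighborhood is 101; the next row has 1 there.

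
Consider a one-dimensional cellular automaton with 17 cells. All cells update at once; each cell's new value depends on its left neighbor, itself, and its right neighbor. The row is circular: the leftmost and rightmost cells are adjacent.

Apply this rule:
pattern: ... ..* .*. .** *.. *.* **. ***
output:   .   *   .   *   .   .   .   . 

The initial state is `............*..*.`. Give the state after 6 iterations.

...........*..*..
..........*..*...
.........*..*....
........*..*.....
.......*..*......
......*..*.......

......*..*.......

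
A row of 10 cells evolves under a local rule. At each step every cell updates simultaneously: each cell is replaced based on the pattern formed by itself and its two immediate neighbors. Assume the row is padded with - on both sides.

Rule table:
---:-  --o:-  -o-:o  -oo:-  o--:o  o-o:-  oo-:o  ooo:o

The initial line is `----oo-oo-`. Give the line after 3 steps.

-----o--oo
-----oo--o
------oo-o

------oo-o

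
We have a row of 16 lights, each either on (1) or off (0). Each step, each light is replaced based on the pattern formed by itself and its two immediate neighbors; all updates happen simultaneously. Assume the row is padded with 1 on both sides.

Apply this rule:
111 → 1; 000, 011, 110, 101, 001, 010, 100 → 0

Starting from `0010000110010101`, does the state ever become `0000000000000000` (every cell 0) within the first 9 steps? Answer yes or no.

step 1: 0000000000000000
all cells are 0 at step 1

yes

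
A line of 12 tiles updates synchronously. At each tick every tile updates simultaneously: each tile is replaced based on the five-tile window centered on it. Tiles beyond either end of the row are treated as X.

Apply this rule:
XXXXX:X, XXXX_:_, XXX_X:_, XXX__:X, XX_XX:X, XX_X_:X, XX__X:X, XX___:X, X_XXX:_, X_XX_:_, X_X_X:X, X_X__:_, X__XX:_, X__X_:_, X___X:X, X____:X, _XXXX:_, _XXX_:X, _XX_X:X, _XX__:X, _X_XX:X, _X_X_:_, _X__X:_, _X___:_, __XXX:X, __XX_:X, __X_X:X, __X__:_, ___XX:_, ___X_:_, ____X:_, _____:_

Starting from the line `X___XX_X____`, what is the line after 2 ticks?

tick 1: XXX_XXX__X__
tick 2: X__X_XXX____

X__X_XXX____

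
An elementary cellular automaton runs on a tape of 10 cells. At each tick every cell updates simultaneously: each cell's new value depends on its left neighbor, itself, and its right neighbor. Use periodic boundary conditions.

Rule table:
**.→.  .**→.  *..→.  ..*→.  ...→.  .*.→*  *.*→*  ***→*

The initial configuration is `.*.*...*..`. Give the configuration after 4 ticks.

..*....*..

tick 1: .***...*..
tick 2: ..*....*..
tick 3: ..*....*..  (fixed point — unchanged through tick 4)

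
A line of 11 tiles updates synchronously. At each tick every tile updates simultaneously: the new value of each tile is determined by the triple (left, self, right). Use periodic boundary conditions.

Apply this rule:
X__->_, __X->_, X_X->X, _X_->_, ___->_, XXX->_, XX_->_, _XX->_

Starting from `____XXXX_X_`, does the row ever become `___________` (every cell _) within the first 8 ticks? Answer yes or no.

yes

________X__
___________
all cells are _ at tick 2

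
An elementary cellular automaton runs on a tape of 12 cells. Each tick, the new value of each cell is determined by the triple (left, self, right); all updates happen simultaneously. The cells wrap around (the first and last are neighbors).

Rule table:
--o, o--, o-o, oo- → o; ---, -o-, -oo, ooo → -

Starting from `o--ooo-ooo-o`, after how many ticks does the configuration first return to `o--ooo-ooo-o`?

24

ooo--oo--oo-
--ooo-ooo-oo
oo--oo--oo-o
-ooo-ooo-oo-
o--oo--oo-oo
ooo-ooo-oo--
--oo--oo-ooo
oo-ooo-oo--o
-oo--oo-ooo-
o-ooo-oo--oo
oo--oo-ooo--
-ooo-oo--ooo
o--oo-ooo--o
ooo-oo--ooo-
--oo-ooo--oo
oo-oo--ooo-o
-oo-ooo--oo-
o-oo--ooo-oo
oo-ooo--oo--
-oo--ooo-ooo
o-ooo--oo--o
oo--ooo-ooo-
-ooo--oo--oo
o--ooo-ooo-o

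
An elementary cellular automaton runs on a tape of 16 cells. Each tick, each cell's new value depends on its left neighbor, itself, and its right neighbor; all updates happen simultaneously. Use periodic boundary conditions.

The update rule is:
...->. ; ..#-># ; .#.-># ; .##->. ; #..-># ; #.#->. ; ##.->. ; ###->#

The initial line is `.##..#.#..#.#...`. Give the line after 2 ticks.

#..###.####.##..
###.#...##....##

###.#...##....##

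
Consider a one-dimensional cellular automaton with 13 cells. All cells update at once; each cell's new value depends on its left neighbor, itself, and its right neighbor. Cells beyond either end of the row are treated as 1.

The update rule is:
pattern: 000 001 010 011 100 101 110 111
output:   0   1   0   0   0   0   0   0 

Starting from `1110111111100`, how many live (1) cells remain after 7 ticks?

3

tick 1: 0000000000001
tick 2: 0000000000010
tick 3: 0000000000100
tick 4: 0000000001001
tick 5: 0000000010010
tick 6: 0000000100100
tick 7: 0000001001001
count of 1: 3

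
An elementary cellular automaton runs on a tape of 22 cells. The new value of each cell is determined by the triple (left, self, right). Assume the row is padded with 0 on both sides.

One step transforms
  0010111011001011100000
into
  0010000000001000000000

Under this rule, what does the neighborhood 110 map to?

At position 6 the neighborhood is 110; the next row has 0 there.

0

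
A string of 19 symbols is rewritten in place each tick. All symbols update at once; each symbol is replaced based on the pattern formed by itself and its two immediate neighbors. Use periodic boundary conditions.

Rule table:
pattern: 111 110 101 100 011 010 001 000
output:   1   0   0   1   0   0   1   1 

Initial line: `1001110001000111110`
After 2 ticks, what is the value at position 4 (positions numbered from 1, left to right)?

0110101110111011100
1000000100010001011
position 4 holds 0

0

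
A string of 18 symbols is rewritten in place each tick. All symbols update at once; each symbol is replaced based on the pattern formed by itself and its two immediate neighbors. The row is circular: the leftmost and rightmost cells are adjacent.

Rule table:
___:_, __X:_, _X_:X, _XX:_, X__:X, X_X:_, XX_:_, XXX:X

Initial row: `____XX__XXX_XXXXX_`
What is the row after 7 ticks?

______X__X___XXX_X
X_____XX_XX___X__X
_X_________X__XX__
_XX________XX___X_
___X_________X__XX
X__XX________XX___
XX___X_________X__

XX___X_________X__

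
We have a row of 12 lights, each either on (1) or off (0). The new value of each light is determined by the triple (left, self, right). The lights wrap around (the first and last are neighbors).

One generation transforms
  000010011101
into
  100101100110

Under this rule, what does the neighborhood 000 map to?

At position 1 the neighborhood is 000; the next row has 0 there.

0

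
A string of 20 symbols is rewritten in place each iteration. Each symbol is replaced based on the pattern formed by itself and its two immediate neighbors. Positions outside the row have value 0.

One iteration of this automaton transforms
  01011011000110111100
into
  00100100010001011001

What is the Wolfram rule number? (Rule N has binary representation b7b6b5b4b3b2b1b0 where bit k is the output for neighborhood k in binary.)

position 15: 111 → 1  (bit 7 = 1)
position 4: 110 → 0  (bit 6 = 0)
position 2: 101 → 1  (bit 5 = 1)
position 8: 100 → 0  (bit 4 = 0)
position 3: 011 → 0  (bit 3 = 0)
position 1: 010 → 0  (bit 2 = 0)
position 0: 001 → 0  (bit 1 = 0)
position 9: 000 → 1  (bit 0 = 1)
bits b7..b0 = 10100001 = 161

161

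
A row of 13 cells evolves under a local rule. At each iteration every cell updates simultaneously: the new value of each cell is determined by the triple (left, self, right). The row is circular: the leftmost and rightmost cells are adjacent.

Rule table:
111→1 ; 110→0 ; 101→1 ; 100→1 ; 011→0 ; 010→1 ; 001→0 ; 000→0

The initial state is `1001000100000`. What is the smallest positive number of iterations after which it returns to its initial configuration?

iteration 1: 1101100110000
iteration 2: 0010010001000
iteration 3: 0011011001100
iteration 4: 0000100100010
iteration 5: 0000110110011
iteration 6: 1000001001000
iteration 7: 1100001101100
iteration 8: 0010000010010
iteration 9: 0011000011011
iteration 10: 1000100000100
iteration 11: 1100110000110
iteration 12: 0010001000001
iteration 13: 1011001100001
iteration 14: 0100100010000
iteration 15: 0110110011000
iteration 16: 0001001000100
iteration 17: 0001101100110
iteration 18: 0000010010001
iteration 19: 1000011011001
iteration 20: 0100000100100
iteration 21: 0110000110110
iteration 22: 0001000001001
iteration 23: 1001100001101
iteration 24: 0100010000010
iteration 25: 0110011000011
iteration 26: 1001000100000

26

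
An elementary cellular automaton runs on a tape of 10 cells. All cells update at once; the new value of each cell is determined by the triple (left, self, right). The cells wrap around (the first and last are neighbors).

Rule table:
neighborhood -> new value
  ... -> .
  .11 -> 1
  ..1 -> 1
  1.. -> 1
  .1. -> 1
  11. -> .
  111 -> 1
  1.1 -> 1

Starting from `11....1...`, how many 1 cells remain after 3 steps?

1.1..111.1
.111111.11
111111.11.
count of 1: 8

8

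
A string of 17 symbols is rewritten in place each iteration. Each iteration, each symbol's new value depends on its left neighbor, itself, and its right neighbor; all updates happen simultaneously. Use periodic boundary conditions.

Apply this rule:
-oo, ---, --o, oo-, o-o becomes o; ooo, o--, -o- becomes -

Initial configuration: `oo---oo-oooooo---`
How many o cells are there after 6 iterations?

10

oo-oooooo----o-oo
-ooo----o-ooo-oo-
oo-o-ooo-oo-oooo-
ooo-oo-oooooo--oo
--oooooo----o-oo-
ooo----o-ooo-ooo-
count of o: 10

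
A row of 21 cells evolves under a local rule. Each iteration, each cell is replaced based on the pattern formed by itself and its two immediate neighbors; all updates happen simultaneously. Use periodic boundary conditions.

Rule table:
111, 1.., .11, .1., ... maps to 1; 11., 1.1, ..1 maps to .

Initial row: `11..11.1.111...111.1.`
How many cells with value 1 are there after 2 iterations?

iteration 1: 1.1.1..1.11.11.11..1.
iteration 2: 1.1.11.1.1..1..1.1.1.
count of 1: 10

10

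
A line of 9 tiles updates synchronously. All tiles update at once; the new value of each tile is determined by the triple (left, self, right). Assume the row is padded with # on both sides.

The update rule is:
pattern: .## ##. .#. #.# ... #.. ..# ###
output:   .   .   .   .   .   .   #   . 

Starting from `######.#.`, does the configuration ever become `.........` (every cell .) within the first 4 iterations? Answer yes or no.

.........
all cells are . at iteration 1

yes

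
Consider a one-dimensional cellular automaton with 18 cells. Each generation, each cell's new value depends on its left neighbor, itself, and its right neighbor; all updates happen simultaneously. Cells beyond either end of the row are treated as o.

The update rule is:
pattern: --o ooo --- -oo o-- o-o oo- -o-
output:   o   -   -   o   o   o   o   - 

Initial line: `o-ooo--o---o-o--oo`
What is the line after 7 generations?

ooo-ooo-o-o-o-ooo-
--ooo-oo-o-o-oo-oo
ooo-ooooo-o-ooooo-
--ooo---oo-oo---oo
ooo-oo-ooooooo-oo-
--oooooo-----ooooo
ooo----oo---oo----

ooo----oo---oo----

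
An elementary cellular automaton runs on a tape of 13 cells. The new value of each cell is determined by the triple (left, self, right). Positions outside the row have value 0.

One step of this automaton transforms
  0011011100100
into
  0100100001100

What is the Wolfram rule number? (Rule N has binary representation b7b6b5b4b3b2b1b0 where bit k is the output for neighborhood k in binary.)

position 6: 111 → 0  (bit 7 = 0)
position 3: 110 → 0  (bit 6 = 0)
position 4: 101 → 1  (bit 5 = 1)
position 8: 100 → 0  (bit 4 = 0)
position 2: 011 → 0  (bit 3 = 0)
position 10: 010 → 1  (bit 2 = 1)
position 1: 001 → 1  (bit 1 = 1)
position 0: 000 → 0  (bit 0 = 0)
bits b7..b0 = 00100110 = 38

38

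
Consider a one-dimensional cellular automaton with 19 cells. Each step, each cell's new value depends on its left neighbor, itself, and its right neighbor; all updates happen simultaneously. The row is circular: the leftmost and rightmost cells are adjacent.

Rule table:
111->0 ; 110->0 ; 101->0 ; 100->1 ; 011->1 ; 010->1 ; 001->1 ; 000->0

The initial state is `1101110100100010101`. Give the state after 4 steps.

step 1: 0001000111110110101
step 2: 1011101100000100101
step 3: 0010001010001111101
step 4: 1111011011011000001

1111011011011000001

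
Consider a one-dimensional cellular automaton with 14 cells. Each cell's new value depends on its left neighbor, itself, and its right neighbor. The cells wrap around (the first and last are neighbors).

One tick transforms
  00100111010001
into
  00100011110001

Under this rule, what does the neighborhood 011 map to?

At position 5 the neighborhood is 011; the next row has 0 there.

0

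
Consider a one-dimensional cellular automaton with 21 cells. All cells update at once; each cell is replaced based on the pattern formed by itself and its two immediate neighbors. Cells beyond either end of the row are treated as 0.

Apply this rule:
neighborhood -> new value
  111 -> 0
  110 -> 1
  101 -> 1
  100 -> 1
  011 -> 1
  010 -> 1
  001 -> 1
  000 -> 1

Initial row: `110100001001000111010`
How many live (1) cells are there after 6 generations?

111111111111111101111
100000000000000111001
111111111111111101111  (repeats generation 1; period 2)
generation 6: 100000000000000111001
count of 1: 5

5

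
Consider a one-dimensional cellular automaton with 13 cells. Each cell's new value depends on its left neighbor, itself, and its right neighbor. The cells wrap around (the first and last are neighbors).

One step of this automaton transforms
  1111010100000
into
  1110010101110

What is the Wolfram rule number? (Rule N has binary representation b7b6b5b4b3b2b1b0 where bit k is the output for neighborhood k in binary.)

position 1: 111 → 1  (bit 7 = 1)
position 3: 110 → 0  (bit 6 = 0)
position 4: 101 → 0  (bit 5 = 0)
position 8: 100 → 0  (bit 4 = 0)
position 0: 011 → 1  (bit 3 = 1)
position 5: 010 → 1  (bit 2 = 1)
position 12: 001 → 0  (bit 1 = 0)
position 9: 000 → 1  (bit 0 = 1)
bits b7..b0 = 10001101 = 141

141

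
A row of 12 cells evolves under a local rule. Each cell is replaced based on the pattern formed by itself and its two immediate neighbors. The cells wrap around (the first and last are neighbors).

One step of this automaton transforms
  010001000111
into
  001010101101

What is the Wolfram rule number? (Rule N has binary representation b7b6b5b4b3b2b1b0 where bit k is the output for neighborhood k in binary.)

90

position 10: 111 → 0  (bit 7 = 0)
position 11: 110 → 1  (bit 6 = 1)
position 0: 101 → 0  (bit 5 = 0)
position 2: 100 → 1  (bit 4 = 1)
position 9: 011 → 1  (bit 3 = 1)
position 1: 010 → 0  (bit 2 = 0)
position 4: 001 → 1  (bit 1 = 1)
position 3: 000 → 0  (bit 0 = 0)
bits b7..b0 = 01011010 = 90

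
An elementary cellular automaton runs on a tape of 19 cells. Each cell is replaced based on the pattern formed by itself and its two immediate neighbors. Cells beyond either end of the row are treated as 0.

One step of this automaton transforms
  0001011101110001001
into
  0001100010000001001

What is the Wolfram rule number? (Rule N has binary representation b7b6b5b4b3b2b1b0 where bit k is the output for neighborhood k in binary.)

36

position 6: 111 → 0  (bit 7 = 0)
position 7: 110 → 0  (bit 6 = 0)
position 4: 101 → 1  (bit 5 = 1)
position 12: 100 → 0  (bit 4 = 0)
position 5: 011 → 0  (bit 3 = 0)
position 3: 010 → 1  (bit 2 = 1)
position 2: 001 → 0  (bit 1 = 0)
position 0: 000 → 0  (bit 0 = 0)
bits b7..b0 = 00100100 = 36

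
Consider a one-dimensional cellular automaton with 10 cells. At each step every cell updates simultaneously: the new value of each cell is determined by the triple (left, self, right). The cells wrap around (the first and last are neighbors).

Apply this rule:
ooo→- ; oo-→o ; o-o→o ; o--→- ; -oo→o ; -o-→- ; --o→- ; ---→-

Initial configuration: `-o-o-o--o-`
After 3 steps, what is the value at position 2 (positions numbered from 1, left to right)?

step 1: --o-o-----
step 2: ---o------
step 3: ----------
position 2 holds -

-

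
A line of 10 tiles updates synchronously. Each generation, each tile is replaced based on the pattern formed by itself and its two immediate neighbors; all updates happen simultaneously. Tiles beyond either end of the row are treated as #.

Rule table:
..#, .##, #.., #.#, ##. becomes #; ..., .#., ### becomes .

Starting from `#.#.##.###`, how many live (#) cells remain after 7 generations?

##.#####..
.###...###
##.##.##..
.#########
##........
.##......#
####....##
count of #: 6

6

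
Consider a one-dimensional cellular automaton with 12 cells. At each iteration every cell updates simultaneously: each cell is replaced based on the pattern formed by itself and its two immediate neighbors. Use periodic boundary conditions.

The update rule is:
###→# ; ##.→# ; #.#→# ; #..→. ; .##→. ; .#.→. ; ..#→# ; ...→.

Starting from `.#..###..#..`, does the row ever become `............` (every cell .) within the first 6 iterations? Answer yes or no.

no

#..#.##.#...
..#.#.##...#
.#.#.#.#..#.
#.#.#.#..#..
.#.#.#..#..#
#.#.#..#..#.
iteration 6 is #.#.#..#..#., still not uniform .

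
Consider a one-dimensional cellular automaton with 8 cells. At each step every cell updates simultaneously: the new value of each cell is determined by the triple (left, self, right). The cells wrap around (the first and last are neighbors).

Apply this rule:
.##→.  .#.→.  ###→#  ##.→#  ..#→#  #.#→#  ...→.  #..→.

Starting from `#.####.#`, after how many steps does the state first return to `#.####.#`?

8

##.####.
.##.####
#.##.###
##.##.##
###.##.#
####.##.
.####.##
#.####.#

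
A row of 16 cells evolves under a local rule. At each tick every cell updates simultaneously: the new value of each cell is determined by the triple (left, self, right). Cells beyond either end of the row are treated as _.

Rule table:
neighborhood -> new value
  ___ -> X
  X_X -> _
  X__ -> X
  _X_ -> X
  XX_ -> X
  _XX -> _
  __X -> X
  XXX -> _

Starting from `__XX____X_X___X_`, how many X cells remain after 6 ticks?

1

tick 1: XX_XXXXXX_XXXXXX
tick 2: _X______X______X
tick 3: XXXXXXXXXXXXXXXX
tick 4: _______________X
tick 5: XXXXXXXXXXXXXXXX  (repeats tick 3; period 2)
tick 6: _______________X
count of X: 1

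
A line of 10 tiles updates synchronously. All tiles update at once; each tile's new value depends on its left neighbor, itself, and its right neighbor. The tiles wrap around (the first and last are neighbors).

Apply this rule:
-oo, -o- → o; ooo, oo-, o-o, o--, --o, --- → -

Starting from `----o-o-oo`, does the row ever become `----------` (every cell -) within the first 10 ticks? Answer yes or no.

tick 1: ----o-o-o-
tick 2: ----o-o-o-  (fixed point — unchanged through tick 10)
tick 10 is ----o-o-o-, still not uniform -

no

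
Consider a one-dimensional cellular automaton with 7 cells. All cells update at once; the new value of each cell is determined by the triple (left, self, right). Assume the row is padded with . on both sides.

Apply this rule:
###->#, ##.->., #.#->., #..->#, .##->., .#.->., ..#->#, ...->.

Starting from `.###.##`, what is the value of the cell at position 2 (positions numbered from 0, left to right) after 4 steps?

.

step 1: #.#....
step 2: ...#...
step 3: ..#.#..
step 4: .#...#.
position 2 holds .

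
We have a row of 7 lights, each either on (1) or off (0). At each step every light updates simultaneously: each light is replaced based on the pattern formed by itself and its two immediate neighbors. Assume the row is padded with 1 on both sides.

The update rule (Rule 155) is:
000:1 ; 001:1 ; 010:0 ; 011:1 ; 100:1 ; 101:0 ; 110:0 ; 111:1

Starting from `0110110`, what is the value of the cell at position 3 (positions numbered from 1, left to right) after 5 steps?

step 1: 0100100
step 2: 0011011
step 3: 1110011
step 4: 1101111
step 5: 1001111
position 3 holds 0

0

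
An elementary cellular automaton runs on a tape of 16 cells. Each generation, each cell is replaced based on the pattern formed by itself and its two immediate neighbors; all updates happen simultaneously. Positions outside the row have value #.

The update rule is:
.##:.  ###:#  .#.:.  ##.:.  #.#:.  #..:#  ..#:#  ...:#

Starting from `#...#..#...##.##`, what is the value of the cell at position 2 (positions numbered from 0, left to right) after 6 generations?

#

.###.##.###....#
..#......#.####.
##.######...##..
#...####.###..##
.###.##...#.##.#
..#....###......
position 2 holds #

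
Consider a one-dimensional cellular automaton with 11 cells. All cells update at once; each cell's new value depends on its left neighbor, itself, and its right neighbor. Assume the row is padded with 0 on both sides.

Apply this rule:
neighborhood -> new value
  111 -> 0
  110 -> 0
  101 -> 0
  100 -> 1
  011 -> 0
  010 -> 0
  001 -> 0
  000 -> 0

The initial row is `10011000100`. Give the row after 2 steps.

00100010001

01000100010
00100010001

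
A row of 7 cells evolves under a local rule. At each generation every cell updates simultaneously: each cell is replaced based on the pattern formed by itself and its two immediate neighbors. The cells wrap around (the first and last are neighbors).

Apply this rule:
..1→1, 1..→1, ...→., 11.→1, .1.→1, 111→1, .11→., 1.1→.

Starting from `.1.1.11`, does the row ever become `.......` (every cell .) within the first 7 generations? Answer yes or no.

.1.1..1
.1.1111
.1..111
.111.11
..11..1
11.1111
11..111
generation 7 is 11..111, still not uniform .

no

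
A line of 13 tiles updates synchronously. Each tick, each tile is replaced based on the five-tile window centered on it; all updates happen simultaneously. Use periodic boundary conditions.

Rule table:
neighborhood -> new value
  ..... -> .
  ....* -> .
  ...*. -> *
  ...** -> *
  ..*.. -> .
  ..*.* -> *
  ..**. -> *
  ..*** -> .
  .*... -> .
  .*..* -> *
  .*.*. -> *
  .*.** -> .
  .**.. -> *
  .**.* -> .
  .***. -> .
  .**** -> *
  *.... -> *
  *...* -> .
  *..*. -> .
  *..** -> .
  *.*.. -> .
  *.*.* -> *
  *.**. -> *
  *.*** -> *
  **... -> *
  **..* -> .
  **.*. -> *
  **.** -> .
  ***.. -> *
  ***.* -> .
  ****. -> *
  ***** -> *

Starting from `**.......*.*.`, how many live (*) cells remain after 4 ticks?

****....****.
******.*.**..
.****.**.**..
*.**..*..***.
count of *: 7

7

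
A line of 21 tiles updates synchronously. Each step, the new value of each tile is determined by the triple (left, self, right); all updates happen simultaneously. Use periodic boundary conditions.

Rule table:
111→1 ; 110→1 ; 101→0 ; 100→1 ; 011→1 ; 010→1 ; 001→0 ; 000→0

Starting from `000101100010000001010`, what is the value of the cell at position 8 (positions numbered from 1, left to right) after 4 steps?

000101110011000001011
100101111011100001011
110101111011110001011
110101111011111001011
position 8 holds 1

1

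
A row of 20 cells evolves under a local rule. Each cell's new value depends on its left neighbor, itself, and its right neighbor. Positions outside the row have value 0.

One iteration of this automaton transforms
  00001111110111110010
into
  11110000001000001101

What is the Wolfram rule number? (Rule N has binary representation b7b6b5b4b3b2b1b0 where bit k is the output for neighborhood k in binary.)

position 5: 111 → 0  (bit 7 = 0)
position 9: 110 → 0  (bit 6 = 0)
position 10: 101 → 1  (bit 5 = 1)
position 16: 100 → 1  (bit 4 = 1)
position 4: 011 → 0  (bit 3 = 0)
position 18: 010 → 0  (bit 2 = 0)
position 3: 001 → 1  (bit 1 = 1)
position 0: 000 → 1  (bit 0 = 1)
bits b7..b0 = 00110011 = 51

51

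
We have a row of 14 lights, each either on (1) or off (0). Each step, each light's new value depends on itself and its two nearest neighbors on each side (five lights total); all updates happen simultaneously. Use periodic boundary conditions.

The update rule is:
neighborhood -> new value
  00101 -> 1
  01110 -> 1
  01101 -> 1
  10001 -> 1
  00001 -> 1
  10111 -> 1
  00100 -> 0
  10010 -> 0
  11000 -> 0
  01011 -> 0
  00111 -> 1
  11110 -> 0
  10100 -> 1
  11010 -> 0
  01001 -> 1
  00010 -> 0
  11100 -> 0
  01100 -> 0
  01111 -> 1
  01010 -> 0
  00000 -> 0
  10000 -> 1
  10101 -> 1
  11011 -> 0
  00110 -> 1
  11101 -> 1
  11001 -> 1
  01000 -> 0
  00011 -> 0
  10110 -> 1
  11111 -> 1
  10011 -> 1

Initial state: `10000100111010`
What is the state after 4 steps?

10110011111010
10101111101010
10101110101010
10101110101010

10101110101010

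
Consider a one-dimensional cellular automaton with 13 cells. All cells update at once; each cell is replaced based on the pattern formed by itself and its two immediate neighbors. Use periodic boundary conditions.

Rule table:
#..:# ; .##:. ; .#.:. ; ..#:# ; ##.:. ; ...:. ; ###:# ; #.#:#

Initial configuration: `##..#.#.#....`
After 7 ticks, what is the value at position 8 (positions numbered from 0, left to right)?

..##.#.#.#..#
##..#.#.#.##.
..##.#.#.#..#  (repeats tick 1; period 2)
tick 7: ..##.#.#.#..#
position 8 holds .

.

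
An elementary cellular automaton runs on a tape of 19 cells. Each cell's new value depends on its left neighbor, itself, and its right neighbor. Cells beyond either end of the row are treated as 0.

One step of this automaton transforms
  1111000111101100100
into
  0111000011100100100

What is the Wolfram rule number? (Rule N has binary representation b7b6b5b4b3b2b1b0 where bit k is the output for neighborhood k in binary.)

position 1: 111 → 1  (bit 7 = 1)
position 3: 110 → 1  (bit 6 = 1)
position 11: 101 → 0  (bit 5 = 0)
position 4: 100 → 0  (bit 4 = 0)
position 0: 011 → 0  (bit 3 = 0)
position 16: 010 → 1  (bit 2 = 1)
position 6: 001 → 0  (bit 1 = 0)
position 5: 000 → 0  (bit 0 = 0)
bits b7..b0 = 11000100 = 196

196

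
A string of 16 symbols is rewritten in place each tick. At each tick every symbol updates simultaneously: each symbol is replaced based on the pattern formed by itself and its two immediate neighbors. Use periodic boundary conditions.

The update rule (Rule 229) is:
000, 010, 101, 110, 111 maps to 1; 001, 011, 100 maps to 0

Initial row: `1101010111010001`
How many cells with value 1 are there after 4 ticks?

1111111011110100
0111111101111100
0011111110111101
0001111111011111
count of 1: 12

12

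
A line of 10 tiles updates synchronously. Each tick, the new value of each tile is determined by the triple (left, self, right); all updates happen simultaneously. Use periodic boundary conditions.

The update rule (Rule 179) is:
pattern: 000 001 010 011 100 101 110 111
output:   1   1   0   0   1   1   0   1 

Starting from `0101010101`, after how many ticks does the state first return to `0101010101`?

1010101010
0101010101

2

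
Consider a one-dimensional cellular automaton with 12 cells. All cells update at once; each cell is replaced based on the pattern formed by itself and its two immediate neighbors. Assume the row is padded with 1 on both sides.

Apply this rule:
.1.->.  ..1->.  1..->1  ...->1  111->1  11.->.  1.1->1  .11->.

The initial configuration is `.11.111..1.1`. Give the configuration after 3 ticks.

1.1..1.1.1..

1..1.1.1..1.
.1..1.1.1..1
1.1..1.1.1..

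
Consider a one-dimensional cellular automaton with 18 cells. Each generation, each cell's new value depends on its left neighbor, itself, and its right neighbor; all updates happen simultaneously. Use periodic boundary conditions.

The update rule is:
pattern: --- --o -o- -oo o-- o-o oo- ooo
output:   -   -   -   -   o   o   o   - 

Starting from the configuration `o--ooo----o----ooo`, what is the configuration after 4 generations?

---oo---oo----o---

oo---oo----o------
-oo---oo----o-----
--oo---oo----o----
---oo---oo----o---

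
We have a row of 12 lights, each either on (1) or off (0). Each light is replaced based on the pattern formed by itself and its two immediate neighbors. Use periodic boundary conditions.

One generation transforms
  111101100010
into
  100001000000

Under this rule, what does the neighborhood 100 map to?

At position 7 the neighborhood is 100; the next row has 0 there.

0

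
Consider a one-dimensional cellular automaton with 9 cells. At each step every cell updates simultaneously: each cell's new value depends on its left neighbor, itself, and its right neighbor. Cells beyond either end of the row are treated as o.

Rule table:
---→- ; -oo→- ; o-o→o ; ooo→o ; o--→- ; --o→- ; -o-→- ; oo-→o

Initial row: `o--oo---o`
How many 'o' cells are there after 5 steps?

step 1: o---o----
step 2: o--------
step 3: o--------  (fixed point — unchanged through step 5)
count of o: 1

1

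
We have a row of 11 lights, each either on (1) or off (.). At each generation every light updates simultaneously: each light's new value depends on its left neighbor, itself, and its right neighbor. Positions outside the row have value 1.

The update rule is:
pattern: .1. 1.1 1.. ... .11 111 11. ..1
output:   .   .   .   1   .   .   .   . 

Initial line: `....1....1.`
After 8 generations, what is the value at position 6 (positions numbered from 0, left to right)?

.

generation 1: .11...11...
generation 2: ....1....1.  (repeats generation 0; period 2)
generation 8: ....1....1.
position 6 holds .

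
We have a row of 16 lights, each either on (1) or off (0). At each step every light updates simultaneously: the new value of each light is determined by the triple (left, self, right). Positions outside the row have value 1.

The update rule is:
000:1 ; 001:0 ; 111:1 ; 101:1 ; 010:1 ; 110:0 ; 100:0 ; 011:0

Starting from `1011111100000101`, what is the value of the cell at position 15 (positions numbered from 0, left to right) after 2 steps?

1

0101111001110110
1110110000101001
position 15 holds 1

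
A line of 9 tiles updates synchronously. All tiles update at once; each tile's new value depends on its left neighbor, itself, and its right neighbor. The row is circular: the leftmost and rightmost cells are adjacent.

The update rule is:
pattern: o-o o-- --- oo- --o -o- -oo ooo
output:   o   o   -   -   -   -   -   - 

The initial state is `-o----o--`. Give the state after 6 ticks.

--o----o-
---o----o
o---o----
-o---o---
--o---o--
---o---o-

---o---o-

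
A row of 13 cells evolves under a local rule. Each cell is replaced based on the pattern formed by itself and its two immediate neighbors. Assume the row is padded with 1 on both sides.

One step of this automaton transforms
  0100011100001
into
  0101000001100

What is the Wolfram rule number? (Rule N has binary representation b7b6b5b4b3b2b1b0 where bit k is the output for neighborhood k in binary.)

5

position 6: 111 → 0  (bit 7 = 0)
position 7: 110 → 0  (bit 6 = 0)
position 0: 101 → 0  (bit 5 = 0)
position 2: 100 → 0  (bit 4 = 0)
position 5: 011 → 0  (bit 3 = 0)
position 1: 010 → 1  (bit 2 = 1)
position 4: 001 → 0  (bit 1 = 0)
position 3: 000 → 1  (bit 0 = 1)
bits b7..b0 = 00000101 = 5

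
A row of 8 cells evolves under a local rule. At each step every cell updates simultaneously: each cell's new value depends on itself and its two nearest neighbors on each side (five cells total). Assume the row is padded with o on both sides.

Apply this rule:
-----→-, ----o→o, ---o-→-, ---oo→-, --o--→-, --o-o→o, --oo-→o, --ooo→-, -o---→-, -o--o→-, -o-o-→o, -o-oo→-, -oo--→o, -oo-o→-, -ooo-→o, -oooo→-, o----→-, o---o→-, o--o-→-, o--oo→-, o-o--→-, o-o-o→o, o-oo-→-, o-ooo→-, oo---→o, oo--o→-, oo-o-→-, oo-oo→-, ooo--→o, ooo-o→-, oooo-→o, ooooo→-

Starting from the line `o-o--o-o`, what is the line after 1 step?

-----o--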